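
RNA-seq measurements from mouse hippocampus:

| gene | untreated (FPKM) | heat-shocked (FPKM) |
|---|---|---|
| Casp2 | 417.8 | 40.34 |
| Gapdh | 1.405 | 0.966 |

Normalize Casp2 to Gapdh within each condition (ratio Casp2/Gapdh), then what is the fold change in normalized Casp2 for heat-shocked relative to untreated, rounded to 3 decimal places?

Casp2/Gapdh (untreated) = 417.8 / 1.405 = 297.37
Casp2/Gapdh (heat-shocked) = 40.34 / 0.966 = 41.76
Fold change = 41.76 / 297.37 = 0.1404

0.140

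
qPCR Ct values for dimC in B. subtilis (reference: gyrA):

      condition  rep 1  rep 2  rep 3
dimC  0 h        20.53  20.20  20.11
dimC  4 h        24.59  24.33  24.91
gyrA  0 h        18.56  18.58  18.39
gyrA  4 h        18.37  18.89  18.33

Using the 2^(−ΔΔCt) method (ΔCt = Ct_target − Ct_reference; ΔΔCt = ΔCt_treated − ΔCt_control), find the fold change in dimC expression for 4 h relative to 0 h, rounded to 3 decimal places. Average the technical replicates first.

Mean Ct: dimC 0 h 20.280; dimC 4 h 24.610; gyrA 0 h 18.510; gyrA 4 h 18.530
ΔCt(0 h) = 20.280 − 18.510 = 1.770
ΔCt(4 h) = 24.610 − 18.530 = 6.080
ΔΔCt = 6.080 − 1.770 = 4.310
Fold change = 2^(−4.310) = 0.0504

0.050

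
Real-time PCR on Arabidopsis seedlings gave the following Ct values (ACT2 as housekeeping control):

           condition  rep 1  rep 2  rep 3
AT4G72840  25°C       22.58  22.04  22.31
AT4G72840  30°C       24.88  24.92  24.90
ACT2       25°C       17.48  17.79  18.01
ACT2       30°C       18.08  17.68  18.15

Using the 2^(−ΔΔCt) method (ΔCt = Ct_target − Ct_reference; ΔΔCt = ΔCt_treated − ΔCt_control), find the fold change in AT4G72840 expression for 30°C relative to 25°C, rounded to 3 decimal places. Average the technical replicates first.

0.192

Mean Ct: AT4G72840 25°C 22.310; AT4G72840 30°C 24.900; ACT2 25°C 17.760; ACT2 30°C 17.970
ΔCt(25°C) = 22.310 − 17.760 = 4.550
ΔCt(30°C) = 24.900 − 17.970 = 6.930
ΔΔCt = 6.930 − 4.550 = 2.380
Fold change = 2^(−2.380) = 0.1921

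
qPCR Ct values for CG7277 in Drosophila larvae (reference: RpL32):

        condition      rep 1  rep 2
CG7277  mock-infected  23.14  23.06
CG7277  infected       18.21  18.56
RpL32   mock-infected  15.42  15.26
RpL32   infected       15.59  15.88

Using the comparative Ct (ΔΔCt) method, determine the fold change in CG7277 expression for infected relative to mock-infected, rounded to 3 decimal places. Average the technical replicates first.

34.535

Mean Ct: CG7277 mock-infected 23.100; CG7277 infected 18.385; RpL32 mock-infected 15.340; RpL32 infected 15.735
ΔCt(mock-infected) = 23.100 − 15.340 = 7.760
ΔCt(infected) = 18.385 − 15.735 = 2.650
ΔΔCt = 2.650 − 7.760 = -5.110
Fold change = 2^(−(-5.110)) = 2^5.110 = 34.5353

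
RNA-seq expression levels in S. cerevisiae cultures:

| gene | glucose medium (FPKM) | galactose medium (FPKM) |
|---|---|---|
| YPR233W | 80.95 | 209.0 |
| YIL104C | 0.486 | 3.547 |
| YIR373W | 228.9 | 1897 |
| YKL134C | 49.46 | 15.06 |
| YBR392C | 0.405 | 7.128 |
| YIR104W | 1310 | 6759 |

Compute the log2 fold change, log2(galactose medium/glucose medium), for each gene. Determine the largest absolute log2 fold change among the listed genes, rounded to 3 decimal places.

log2(209.0/80.95) = 1.368  (YPR233W)
log2(3.547/0.486) = 2.868  (YIL104C)
log2(1897/228.9) = 3.051  (YIR373W)
log2(15.06/49.46) = -1.716  (YKL134C)
log2(7.128/0.405) = 4.138  (YBR392C)
log2(6759/1310) = 2.367  (YIR104W)
The largest magnitude belongs to YBR392C.

4.138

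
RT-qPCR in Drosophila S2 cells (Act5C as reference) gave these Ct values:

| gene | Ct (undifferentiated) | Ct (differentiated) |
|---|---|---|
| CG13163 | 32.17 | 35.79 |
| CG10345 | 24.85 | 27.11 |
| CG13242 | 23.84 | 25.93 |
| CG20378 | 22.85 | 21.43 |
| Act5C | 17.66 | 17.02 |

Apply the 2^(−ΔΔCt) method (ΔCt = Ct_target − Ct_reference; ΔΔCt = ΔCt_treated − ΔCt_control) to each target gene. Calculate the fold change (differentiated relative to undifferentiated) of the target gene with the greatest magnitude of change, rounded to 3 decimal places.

CG13163: ΔΔCt = (35.79−17.02) − (32.17−17.66) = 18.77 − 14.51 = 4.26; fold change = 2^-4.26 = 0.052
CG10345: ΔΔCt = (27.11−17.02) − (24.85−17.66) = 10.09 − 7.19 = 2.90; fold change = 2^-2.90 = 0.134
CG13242: ΔΔCt = (25.93−17.02) − (23.84−17.66) = 8.91 − 6.18 = 2.73; fold change = 2^-2.73 = 0.151
CG20378: ΔΔCt = (21.43−17.02) − (22.85−17.66) = 4.41 − 5.19 = -0.78; fold change = 2^0.78 = 1.717
CG13163 has the largest |ΔΔCt| = 4.26.

0.052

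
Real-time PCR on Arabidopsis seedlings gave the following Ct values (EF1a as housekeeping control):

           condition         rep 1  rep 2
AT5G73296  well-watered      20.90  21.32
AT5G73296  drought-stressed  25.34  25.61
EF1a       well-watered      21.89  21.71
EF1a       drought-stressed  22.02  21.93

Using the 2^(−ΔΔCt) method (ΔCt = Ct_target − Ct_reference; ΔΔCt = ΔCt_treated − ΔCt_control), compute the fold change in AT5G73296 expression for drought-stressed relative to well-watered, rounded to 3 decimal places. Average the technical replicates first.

0.055

Mean Ct: AT5G73296 well-watered 21.110; AT5G73296 drought-stressed 25.475; EF1a well-watered 21.800; EF1a drought-stressed 21.975
ΔCt(well-watered) = 21.110 − 21.800 = -0.690
ΔCt(drought-stressed) = 25.475 − 21.975 = 3.500
ΔΔCt = 3.500 − (-0.690) = 4.190
Fold change = 2^(−4.190) = 0.0548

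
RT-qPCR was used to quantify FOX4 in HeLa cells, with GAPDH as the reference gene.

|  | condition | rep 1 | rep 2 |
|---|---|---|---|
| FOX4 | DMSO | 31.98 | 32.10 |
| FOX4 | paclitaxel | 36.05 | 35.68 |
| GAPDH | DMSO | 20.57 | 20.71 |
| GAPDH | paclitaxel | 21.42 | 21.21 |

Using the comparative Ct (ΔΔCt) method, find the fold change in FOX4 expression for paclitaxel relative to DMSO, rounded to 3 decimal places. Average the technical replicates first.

0.113

Mean Ct: FOX4 DMSO 32.040; FOX4 paclitaxel 35.865; GAPDH DMSO 20.640; GAPDH paclitaxel 21.315
ΔCt(DMSO) = 32.040 − 20.640 = 11.400
ΔCt(paclitaxel) = 35.865 − 21.315 = 14.550
ΔΔCt = 14.550 − 11.400 = 3.150
Fold change = 2^(−3.150) = 0.1127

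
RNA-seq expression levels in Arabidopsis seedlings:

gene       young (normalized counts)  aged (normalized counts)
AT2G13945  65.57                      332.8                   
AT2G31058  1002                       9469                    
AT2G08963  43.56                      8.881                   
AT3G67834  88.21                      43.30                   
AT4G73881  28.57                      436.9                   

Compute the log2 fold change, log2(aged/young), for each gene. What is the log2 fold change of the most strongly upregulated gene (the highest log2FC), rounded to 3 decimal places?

log2(332.8/65.57) = 2.344  (AT2G13945)
log2(9469/1002) = 3.240  (AT2G31058)
log2(8.881/43.56) = -2.294  (AT2G08963)
log2(43.30/88.21) = -1.027  (AT3G67834)
log2(436.9/28.57) = 3.935  (AT4G73881)
AT4G73881 is most strongly upregulated.

3.935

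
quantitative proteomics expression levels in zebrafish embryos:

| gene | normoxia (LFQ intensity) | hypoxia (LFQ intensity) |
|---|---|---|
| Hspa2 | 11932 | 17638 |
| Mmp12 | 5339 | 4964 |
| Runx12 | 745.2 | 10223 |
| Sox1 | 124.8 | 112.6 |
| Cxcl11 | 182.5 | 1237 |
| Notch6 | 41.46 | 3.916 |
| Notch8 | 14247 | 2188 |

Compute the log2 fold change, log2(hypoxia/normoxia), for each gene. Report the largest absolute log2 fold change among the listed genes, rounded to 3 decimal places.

3.778

log2(17638/11932) = 0.564  (Hspa2)
log2(4964/5339) = -0.105  (Mmp12)
log2(10223/745.2) = 3.778  (Runx12)
log2(112.6/124.8) = -0.148  (Sox1)
log2(1237/182.5) = 2.761  (Cxcl11)
log2(3.916/41.46) = -3.404  (Notch6)
log2(2188/14247) = -2.703  (Notch8)
The largest magnitude belongs to Runx12.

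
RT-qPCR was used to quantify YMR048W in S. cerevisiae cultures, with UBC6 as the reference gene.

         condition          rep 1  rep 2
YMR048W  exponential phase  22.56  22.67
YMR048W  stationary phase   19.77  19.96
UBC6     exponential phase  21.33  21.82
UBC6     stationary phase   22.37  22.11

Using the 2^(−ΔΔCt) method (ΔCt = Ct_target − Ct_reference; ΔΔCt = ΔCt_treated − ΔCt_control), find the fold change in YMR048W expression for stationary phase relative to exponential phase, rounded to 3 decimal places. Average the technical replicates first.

10.666

Mean Ct: YMR048W exponential phase 22.615; YMR048W stationary phase 19.865; UBC6 exponential phase 21.575; UBC6 stationary phase 22.240
ΔCt(exponential phase) = 22.615 − 21.575 = 1.040
ΔCt(stationary phase) = 19.865 − 22.240 = -2.375
ΔΔCt = -2.375 − 1.040 = -3.415
Fold change = 2^(−(-3.415)) = 2^3.415 = 10.6664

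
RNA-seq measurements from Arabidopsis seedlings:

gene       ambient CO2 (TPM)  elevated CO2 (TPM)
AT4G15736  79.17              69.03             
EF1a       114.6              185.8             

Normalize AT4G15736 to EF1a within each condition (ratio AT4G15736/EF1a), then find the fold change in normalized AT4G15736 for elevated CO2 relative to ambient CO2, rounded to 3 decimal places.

0.538

AT4G15736/EF1a (ambient CO2) = 79.17 / 114.6 = 0.69084
AT4G15736/EF1a (elevated CO2) = 69.03 / 185.8 = 0.37153
Fold change = 0.37153 / 0.69084 = 0.5378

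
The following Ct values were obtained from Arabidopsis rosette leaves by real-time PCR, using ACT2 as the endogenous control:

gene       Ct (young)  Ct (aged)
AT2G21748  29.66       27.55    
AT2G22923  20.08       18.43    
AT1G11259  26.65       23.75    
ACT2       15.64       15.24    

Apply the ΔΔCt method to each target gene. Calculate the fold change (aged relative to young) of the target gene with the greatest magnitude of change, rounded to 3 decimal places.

AT2G21748: ΔΔCt = (27.55−15.24) − (29.66−15.64) = 12.31 − 14.02 = -1.71; fold change = 2^1.71 = 3.272
AT2G22923: ΔΔCt = (18.43−15.24) − (20.08−15.64) = 3.19 − 4.44 = -1.25; fold change = 2^1.25 = 2.378
AT1G11259: ΔΔCt = (23.75−15.24) − (26.65−15.64) = 8.51 − 11.01 = -2.50; fold change = 2^2.50 = 5.657
AT1G11259 has the largest |ΔΔCt| = 2.50.

5.657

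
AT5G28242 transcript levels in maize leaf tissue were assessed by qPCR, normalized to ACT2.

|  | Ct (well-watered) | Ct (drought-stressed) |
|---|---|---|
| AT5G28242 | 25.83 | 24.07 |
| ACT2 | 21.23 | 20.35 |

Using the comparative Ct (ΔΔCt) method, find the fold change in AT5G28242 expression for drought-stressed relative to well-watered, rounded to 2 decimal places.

ΔCt(well-watered) = 25.830 − 21.230 = 4.600
ΔCt(drought-stressed) = 24.070 − 20.350 = 3.720
ΔΔCt = 3.720 − 4.600 = -0.880
Fold change = 2^(−(-0.880)) = 2^0.880 = 1.840

1.84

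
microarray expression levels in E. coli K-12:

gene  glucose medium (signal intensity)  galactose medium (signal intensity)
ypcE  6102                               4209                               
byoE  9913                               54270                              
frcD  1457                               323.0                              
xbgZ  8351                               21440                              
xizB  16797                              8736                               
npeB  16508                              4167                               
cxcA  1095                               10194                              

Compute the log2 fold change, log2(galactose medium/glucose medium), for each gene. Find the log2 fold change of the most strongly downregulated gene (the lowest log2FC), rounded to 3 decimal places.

log2(4209/6102) = -0.536  (ypcE)
log2(54270/9913) = 2.453  (byoE)
log2(323.0/1457) = -2.173  (frcD)
log2(21440/8351) = 1.360  (xbgZ)
log2(8736/16797) = -0.943  (xizB)
log2(4167/16508) = -1.986  (npeB)
log2(10194/1095) = 3.219  (cxcA)
frcD is most strongly downregulated.

-2.173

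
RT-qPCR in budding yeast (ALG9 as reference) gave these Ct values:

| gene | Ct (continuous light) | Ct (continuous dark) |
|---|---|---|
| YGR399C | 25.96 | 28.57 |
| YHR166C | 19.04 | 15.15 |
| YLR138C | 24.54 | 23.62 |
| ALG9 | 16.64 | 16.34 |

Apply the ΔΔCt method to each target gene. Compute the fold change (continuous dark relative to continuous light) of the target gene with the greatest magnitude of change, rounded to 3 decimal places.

YGR399C: ΔΔCt = (28.57−16.34) − (25.96−16.64) = 12.23 − 9.32 = 2.91; fold change = 2^-2.91 = 0.133
YHR166C: ΔΔCt = (15.15−16.34) − (19.04−16.64) = -1.19 − 2.40 = -3.59; fold change = 2^3.59 = 12.042
YLR138C: ΔΔCt = (23.62−16.34) − (24.54−16.64) = 7.28 − 7.90 = -0.62; fold change = 2^0.62 = 1.537
YHR166C has the largest |ΔΔCt| = 3.59.

12.042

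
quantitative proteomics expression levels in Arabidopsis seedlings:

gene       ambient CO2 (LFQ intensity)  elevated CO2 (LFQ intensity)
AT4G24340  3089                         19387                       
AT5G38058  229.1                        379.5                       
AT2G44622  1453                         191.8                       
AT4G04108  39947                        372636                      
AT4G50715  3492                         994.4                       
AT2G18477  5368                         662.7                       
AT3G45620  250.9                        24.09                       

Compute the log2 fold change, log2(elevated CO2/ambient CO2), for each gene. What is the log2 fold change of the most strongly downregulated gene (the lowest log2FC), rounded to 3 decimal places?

log2(19387/3089) = 2.650  (AT4G24340)
log2(379.5/229.1) = 0.728  (AT5G38058)
log2(191.8/1453) = -2.921  (AT2G44622)
log2(372636/39947) = 3.222  (AT4G04108)
log2(994.4/3492) = -1.812  (AT4G50715)
log2(662.7/5368) = -3.018  (AT2G18477)
log2(24.09/250.9) = -3.381  (AT3G45620)
AT3G45620 is most strongly downregulated.

-3.381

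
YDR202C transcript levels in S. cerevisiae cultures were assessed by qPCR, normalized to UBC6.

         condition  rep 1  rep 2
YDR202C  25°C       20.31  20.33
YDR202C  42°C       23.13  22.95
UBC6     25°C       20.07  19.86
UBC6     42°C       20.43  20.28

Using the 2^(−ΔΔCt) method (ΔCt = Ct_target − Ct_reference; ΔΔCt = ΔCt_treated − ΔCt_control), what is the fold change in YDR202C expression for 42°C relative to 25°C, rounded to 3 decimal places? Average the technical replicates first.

Mean Ct: YDR202C 25°C 20.320; YDR202C 42°C 23.040; UBC6 25°C 19.965; UBC6 42°C 20.355
ΔCt(25°C) = 20.320 − 19.965 = 0.355
ΔCt(42°C) = 23.040 − 20.355 = 2.685
ΔΔCt = 2.685 − 0.355 = 2.330
Fold change = 2^(−2.330) = 0.1989

0.199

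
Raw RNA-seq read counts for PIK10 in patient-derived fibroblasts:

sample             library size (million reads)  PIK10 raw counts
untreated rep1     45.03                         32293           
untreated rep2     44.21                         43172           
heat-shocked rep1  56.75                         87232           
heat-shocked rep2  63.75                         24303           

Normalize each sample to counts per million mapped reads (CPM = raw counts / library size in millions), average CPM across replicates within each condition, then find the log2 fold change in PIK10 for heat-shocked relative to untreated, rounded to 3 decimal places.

0.180

CPM(untreated rep1) = 32293 / 45.03 = 717.1441
CPM(untreated rep2) = 43172 / 44.21 = 976.5211
CPM(heat-shocked rep1) = 87232 / 56.75 = 1537.1278
CPM(heat-shocked rep2) = 24303 / 63.75 = 381.2235
mean CPM(untreated) = 846.8326; mean CPM(heat-shocked) = 959.1756
Fold change = 959.1756 / 846.8326 = 1.13266
log2(1.13266) = 0.1797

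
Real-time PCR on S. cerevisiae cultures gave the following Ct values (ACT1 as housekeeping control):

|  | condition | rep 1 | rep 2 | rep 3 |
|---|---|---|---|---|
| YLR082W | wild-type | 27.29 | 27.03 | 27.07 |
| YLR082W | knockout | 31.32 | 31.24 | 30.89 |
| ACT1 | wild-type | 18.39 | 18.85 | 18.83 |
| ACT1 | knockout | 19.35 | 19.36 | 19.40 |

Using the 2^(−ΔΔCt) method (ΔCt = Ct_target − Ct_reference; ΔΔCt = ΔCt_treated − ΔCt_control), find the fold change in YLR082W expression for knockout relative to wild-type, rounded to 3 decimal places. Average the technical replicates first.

Mean Ct: YLR082W wild-type 27.130; YLR082W knockout 31.150; ACT1 wild-type 18.690; ACT1 knockout 19.370
ΔCt(wild-type) = 27.130 − 18.690 = 8.440
ΔCt(knockout) = 31.150 − 19.370 = 11.780
ΔΔCt = 11.780 − 8.440 = 3.340
Fold change = 2^(−3.340) = 0.0988

0.099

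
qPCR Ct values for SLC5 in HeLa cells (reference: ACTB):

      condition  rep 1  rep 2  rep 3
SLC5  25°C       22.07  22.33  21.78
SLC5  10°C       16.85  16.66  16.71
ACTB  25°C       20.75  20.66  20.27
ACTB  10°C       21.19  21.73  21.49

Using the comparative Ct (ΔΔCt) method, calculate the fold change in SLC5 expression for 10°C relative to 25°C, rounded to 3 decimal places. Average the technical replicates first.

Mean Ct: SLC5 25°C 22.060; SLC5 10°C 16.740; ACTB 25°C 20.560; ACTB 10°C 21.470
ΔCt(25°C) = 22.060 − 20.560 = 1.500
ΔCt(10°C) = 16.740 − 21.470 = -4.730
ΔΔCt = -4.730 − 1.500 = -6.230
Fold change = 2^(−(-6.230)) = 2^6.230 = 75.0614

75.061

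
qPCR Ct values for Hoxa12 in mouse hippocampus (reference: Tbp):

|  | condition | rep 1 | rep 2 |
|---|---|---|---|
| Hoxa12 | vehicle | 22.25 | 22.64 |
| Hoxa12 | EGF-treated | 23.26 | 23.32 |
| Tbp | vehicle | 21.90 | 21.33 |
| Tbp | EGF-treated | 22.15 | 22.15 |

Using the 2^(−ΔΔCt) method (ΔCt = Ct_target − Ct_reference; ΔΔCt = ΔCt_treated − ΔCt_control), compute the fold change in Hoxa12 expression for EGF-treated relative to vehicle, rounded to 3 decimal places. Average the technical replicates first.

0.807

Mean Ct: Hoxa12 vehicle 22.445; Hoxa12 EGF-treated 23.290; Tbp vehicle 21.615; Tbp EGF-treated 22.150
ΔCt(vehicle) = 22.445 − 21.615 = 0.830
ΔCt(EGF-treated) = 23.290 − 22.150 = 1.140
ΔΔCt = 1.140 − 0.830 = 0.310
Fold change = 2^(−0.310) = 0.8066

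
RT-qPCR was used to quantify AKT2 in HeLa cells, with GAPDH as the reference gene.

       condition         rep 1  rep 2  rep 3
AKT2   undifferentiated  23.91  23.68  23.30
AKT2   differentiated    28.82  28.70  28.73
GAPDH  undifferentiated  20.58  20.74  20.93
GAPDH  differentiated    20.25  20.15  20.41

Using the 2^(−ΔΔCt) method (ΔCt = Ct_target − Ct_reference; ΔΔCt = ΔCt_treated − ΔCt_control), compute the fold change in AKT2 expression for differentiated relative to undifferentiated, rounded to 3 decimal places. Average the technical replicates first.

0.021

Mean Ct: AKT2 undifferentiated 23.630; AKT2 differentiated 28.750; GAPDH undifferentiated 20.750; GAPDH differentiated 20.270
ΔCt(undifferentiated) = 23.630 − 20.750 = 2.880
ΔCt(differentiated) = 28.750 − 20.270 = 8.480
ΔΔCt = 8.480 − 2.880 = 5.600
Fold change = 2^(−5.600) = 0.0206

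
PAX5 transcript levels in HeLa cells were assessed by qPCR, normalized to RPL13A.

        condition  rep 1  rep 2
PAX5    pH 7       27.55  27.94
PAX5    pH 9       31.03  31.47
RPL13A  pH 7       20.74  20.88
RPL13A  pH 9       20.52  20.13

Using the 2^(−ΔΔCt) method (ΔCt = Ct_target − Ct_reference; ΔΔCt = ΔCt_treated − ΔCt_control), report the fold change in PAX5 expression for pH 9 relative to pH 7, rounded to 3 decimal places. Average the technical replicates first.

0.063

Mean Ct: PAX5 pH 7 27.745; PAX5 pH 9 31.250; RPL13A pH 7 20.810; RPL13A pH 9 20.325
ΔCt(pH 7) = 27.745 − 20.810 = 6.935
ΔCt(pH 9) = 31.250 − 20.325 = 10.925
ΔΔCt = 10.925 − 6.935 = 3.990
Fold change = 2^(−3.990) = 0.0629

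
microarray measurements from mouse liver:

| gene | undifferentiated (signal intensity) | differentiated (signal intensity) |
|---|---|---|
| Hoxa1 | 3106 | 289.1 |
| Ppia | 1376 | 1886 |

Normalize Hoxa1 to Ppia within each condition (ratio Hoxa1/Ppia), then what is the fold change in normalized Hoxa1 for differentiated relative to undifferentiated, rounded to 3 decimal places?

0.068

Hoxa1/Ppia (undifferentiated) = 3106 / 1376 = 2.2573
Hoxa1/Ppia (differentiated) = 289.1 / 1886 = 0.15329
Fold change = 0.15329 / 2.2573 = 0.0679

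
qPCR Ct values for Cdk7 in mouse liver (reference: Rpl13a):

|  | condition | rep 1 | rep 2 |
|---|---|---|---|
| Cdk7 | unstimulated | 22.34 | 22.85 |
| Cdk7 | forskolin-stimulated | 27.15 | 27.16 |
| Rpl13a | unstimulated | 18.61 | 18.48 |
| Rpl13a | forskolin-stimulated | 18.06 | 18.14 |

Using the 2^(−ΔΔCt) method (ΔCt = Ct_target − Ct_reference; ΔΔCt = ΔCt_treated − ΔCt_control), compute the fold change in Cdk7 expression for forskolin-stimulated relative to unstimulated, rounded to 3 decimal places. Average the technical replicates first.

Mean Ct: Cdk7 unstimulated 22.595; Cdk7 forskolin-stimulated 27.155; Rpl13a unstimulated 18.545; Rpl13a forskolin-stimulated 18.100
ΔCt(unstimulated) = 22.595 − 18.545 = 4.050
ΔCt(forskolin-stimulated) = 27.155 − 18.100 = 9.055
ΔΔCt = 9.055 − 4.050 = 5.005
Fold change = 2^(−5.005) = 0.0311

0.031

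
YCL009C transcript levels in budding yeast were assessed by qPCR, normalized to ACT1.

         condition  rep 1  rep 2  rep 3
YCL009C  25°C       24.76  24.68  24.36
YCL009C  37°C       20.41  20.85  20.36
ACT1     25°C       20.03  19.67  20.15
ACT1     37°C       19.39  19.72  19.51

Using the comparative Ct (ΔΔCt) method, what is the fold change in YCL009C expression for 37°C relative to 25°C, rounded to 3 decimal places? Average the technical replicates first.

12.553

Mean Ct: YCL009C 25°C 24.600; YCL009C 37°C 20.540; ACT1 25°C 19.950; ACT1 37°C 19.540
ΔCt(25°C) = 24.600 − 19.950 = 4.650
ΔCt(37°C) = 20.540 − 19.540 = 1.000
ΔΔCt = 1.000 − 4.650 = -3.650
Fold change = 2^(−(-3.650)) = 2^3.650 = 12.5533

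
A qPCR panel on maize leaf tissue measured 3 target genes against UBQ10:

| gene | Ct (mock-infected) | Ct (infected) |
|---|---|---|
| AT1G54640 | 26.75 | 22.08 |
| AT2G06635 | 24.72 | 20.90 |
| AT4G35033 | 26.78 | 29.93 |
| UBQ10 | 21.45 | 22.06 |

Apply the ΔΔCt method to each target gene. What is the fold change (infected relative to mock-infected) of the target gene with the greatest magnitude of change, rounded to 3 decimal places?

AT1G54640: ΔΔCt = (22.08−22.06) − (26.75−21.45) = 0.02 − 5.30 = -5.28; fold change = 2^5.28 = 38.854
AT2G06635: ΔΔCt = (20.90−22.06) − (24.72−21.45) = -1.16 − 3.27 = -4.43; fold change = 2^4.43 = 21.556
AT4G35033: ΔΔCt = (29.93−22.06) − (26.78−21.45) = 7.87 − 5.33 = 2.54; fold change = 2^-2.54 = 0.172
AT1G54640 has the largest |ΔΔCt| = 5.28.

38.854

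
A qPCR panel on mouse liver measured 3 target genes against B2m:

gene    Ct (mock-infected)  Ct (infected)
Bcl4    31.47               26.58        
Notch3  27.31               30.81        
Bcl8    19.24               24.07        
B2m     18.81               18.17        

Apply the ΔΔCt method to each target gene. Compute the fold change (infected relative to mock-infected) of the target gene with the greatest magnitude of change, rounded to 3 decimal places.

0.023

Bcl4: ΔΔCt = (26.58−18.17) − (31.47−18.81) = 8.41 − 12.66 = -4.25; fold change = 2^4.25 = 19.027
Notch3: ΔΔCt = (30.81−18.17) − (27.31−18.81) = 12.64 − 8.50 = 4.14; fold change = 2^-4.14 = 0.057
Bcl8: ΔΔCt = (24.07−18.17) − (19.24−18.81) = 5.90 − 0.43 = 5.47; fold change = 2^-5.47 = 0.023
Bcl8 has the largest |ΔΔCt| = 5.47.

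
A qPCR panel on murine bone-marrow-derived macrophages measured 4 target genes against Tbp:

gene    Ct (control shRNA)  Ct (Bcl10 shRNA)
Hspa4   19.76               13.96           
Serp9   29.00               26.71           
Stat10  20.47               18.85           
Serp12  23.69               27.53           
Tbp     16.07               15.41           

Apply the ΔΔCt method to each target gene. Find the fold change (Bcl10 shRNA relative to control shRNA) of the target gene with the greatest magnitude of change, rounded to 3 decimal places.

35.261

Hspa4: ΔΔCt = (13.96−15.41) − (19.76−16.07) = -1.45 − 3.69 = -5.14; fold change = 2^5.14 = 35.261
Serp9: ΔΔCt = (26.71−15.41) − (29.00−16.07) = 11.30 − 12.93 = -1.63; fold change = 2^1.63 = 3.095
Stat10: ΔΔCt = (18.85−15.41) − (20.47−16.07) = 3.44 − 4.40 = -0.96; fold change = 2^0.96 = 1.945
Serp12: ΔΔCt = (27.53−15.41) − (23.69−16.07) = 12.12 − 7.62 = 4.50; fold change = 2^-4.50 = 0.044
Hspa4 has the largest |ΔΔCt| = 5.14.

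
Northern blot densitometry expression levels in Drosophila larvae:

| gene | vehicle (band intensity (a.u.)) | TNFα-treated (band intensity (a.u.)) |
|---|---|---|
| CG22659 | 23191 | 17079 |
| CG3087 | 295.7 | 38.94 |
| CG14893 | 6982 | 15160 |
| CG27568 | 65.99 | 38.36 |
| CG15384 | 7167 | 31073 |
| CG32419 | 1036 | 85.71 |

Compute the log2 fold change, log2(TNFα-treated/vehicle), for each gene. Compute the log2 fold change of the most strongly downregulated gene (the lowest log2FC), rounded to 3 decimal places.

-3.595

log2(17079/23191) = -0.441  (CG22659)
log2(38.94/295.7) = -2.925  (CG3087)
log2(15160/6982) = 1.119  (CG14893)
log2(38.36/65.99) = -0.783  (CG27568)
log2(31073/7167) = 2.116  (CG15384)
log2(85.71/1036) = -3.595  (CG32419)
CG32419 is most strongly downregulated.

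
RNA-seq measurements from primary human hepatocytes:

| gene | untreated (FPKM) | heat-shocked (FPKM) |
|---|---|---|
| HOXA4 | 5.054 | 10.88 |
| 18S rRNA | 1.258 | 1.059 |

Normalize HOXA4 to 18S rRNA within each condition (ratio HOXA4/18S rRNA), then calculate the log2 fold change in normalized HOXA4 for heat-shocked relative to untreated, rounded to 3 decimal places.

HOXA4/18S rRNA (untreated) = 5.054 / 1.258 = 4.0175
HOXA4/18S rRNA (heat-shocked) = 10.88 / 1.059 = 10.274
Fold change = 10.274 / 4.0175 = 2.5573
log2(2.5573) = 1.3546

1.355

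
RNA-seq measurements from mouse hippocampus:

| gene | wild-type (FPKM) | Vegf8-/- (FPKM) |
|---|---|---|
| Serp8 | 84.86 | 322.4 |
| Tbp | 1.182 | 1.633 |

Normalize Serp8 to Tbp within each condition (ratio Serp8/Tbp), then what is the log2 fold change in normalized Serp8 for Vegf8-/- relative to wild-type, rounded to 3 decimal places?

1.459

Serp8/Tbp (wild-type) = 84.86 / 1.182 = 71.794
Serp8/Tbp (Vegf8-/-) = 322.4 / 1.633 = 197.43
Fold change = 197.43 / 71.794 = 2.7499
log2(2.7499) = 1.4594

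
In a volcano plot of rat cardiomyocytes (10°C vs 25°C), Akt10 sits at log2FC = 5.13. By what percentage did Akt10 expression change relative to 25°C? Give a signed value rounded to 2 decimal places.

Fold change = 2^(5.13) = 35.0174
Percent change = (FC − 1) × 100% = (35.0174 − 1) × 100 = 3401.74%

3401.74%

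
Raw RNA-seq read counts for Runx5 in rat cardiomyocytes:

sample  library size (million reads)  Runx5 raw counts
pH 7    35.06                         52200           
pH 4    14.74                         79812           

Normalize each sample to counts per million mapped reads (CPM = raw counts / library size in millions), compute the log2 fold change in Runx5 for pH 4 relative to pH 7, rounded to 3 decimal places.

1.863

CPM(pH 7) = 52200 / 35.06 = 1488.8762
CPM(pH 4) = 79812 / 14.74 = 5414.6540
Fold change = 5414.6540 / 1488.8762 = 3.63674
log2(3.63674) = 1.8626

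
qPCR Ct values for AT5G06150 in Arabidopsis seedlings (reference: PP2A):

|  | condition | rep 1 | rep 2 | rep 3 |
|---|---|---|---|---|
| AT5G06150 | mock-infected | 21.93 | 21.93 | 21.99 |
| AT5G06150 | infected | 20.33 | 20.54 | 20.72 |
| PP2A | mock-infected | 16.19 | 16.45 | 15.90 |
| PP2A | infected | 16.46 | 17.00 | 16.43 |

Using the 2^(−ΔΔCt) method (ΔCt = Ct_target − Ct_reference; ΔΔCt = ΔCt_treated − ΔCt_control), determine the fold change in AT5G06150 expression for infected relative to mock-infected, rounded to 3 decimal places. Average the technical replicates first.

Mean Ct: AT5G06150 mock-infected 21.950; AT5G06150 infected 20.530; PP2A mock-infected 16.180; PP2A infected 16.630
ΔCt(mock-infected) = 21.950 − 16.180 = 5.770
ΔCt(infected) = 20.530 − 16.630 = 3.900
ΔΔCt = 3.900 − 5.770 = -1.870
Fold change = 2^(−(-1.870)) = 2^1.870 = 3.6553

3.655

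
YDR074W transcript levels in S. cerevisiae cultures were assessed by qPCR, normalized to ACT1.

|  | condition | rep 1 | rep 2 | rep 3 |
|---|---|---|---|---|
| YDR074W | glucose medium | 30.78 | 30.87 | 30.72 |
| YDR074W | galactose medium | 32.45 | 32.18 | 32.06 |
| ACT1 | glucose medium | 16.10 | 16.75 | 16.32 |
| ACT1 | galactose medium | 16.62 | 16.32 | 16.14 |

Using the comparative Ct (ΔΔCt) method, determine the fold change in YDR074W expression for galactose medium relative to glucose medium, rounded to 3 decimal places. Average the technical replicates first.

Mean Ct: YDR074W glucose medium 30.790; YDR074W galactose medium 32.230; ACT1 glucose medium 16.390; ACT1 galactose medium 16.360
ΔCt(glucose medium) = 30.790 − 16.390 = 14.400
ΔCt(galactose medium) = 32.230 − 16.360 = 15.870
ΔΔCt = 15.870 − 14.400 = 1.470
Fold change = 2^(−1.470) = 0.3610

0.361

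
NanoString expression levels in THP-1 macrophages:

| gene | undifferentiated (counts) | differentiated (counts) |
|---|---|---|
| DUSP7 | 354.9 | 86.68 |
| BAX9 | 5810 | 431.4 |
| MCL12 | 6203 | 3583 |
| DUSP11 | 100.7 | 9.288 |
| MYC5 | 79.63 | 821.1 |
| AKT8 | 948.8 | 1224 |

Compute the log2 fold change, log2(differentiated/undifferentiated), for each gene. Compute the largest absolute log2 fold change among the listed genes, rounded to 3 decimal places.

3.751

log2(86.68/354.9) = -2.034  (DUSP7)
log2(431.4/5810) = -3.751  (BAX9)
log2(3583/6203) = -0.792  (MCL12)
log2(9.288/100.7) = -3.439  (DUSP11)
log2(821.1/79.63) = 3.366  (MYC5)
log2(1224/948.8) = 0.367  (AKT8)
The largest magnitude belongs to BAX9.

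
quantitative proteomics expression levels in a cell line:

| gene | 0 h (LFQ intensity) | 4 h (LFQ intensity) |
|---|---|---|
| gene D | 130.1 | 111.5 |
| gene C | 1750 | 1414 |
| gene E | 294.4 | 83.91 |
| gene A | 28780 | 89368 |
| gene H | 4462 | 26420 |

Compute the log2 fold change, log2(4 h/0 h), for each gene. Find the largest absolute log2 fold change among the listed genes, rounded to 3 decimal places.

log2(111.5/130.1) = -0.223  (gene D)
log2(1414/1750) = -0.308  (gene C)
log2(83.91/294.4) = -1.811  (gene E)
log2(89368/28780) = 1.635  (gene A)
log2(26420/4462) = 2.566  (gene H)
The largest magnitude belongs to gene H.

2.566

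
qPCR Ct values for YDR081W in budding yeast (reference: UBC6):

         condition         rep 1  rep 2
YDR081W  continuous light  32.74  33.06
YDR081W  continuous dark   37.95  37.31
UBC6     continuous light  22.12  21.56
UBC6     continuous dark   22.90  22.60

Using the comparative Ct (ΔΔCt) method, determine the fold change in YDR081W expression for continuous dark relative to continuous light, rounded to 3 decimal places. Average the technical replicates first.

0.071

Mean Ct: YDR081W continuous light 32.900; YDR081W continuous dark 37.630; UBC6 continuous light 21.840; UBC6 continuous dark 22.750
ΔCt(continuous light) = 32.900 − 21.840 = 11.060
ΔCt(continuous dark) = 37.630 − 22.750 = 14.880
ΔΔCt = 14.880 − 11.060 = 3.820
Fold change = 2^(−3.820) = 0.0708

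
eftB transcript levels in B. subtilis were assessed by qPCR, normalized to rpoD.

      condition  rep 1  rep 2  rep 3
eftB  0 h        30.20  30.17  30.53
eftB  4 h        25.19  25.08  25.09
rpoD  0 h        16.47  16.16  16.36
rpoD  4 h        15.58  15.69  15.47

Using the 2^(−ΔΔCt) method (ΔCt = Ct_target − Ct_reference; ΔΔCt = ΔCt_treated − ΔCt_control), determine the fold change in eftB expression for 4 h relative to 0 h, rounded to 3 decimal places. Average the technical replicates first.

Mean Ct: eftB 0 h 30.300; eftB 4 h 25.120; rpoD 0 h 16.330; rpoD 4 h 15.580
ΔCt(0 h) = 30.300 − 16.330 = 13.970
ΔCt(4 h) = 25.120 − 15.580 = 9.540
ΔΔCt = 9.540 − 13.970 = -4.430
Fold change = 2^(−(-4.430)) = 2^4.430 = 21.5557

21.556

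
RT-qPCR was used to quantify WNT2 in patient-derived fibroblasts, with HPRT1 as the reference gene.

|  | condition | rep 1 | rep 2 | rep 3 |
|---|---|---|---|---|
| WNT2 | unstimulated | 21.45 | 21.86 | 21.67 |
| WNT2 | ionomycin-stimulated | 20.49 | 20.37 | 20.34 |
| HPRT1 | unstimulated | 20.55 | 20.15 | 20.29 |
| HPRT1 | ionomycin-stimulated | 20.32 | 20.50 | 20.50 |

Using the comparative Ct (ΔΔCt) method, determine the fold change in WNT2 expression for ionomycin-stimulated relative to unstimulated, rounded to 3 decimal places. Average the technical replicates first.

Mean Ct: WNT2 unstimulated 21.660; WNT2 ionomycin-stimulated 20.400; HPRT1 unstimulated 20.330; HPRT1 ionomycin-stimulated 20.440
ΔCt(unstimulated) = 21.660 − 20.330 = 1.330
ΔCt(ionomycin-stimulated) = 20.400 − 20.440 = -0.040
ΔΔCt = -0.040 − 1.330 = -1.370
Fold change = 2^(−(-1.370)) = 2^1.370 = 2.5847

2.585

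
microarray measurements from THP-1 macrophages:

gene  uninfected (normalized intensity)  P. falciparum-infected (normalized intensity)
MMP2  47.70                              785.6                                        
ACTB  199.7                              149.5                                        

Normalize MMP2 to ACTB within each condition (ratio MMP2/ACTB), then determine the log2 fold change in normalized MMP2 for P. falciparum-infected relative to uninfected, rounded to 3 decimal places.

MMP2/ACTB (uninfected) = 47.70 / 199.7 = 0.23886
MMP2/ACTB (P. falciparum-infected) = 785.6 / 149.5 = 5.2548
Fold change = 5.2548 / 0.23886 = 21.9999
log2(21.9999) = 4.4594

4.459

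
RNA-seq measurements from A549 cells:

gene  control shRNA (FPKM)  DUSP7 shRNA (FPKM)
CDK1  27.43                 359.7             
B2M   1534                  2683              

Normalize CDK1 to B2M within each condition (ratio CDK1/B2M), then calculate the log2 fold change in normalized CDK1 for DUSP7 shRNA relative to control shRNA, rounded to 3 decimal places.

CDK1/B2M (control shRNA) = 27.43 / 1534 = 0.017881
CDK1/B2M (DUSP7 shRNA) = 359.7 / 2683 = 0.13407
Fold change = 0.13407 / 0.017881 = 7.4975
log2(7.4975) = 2.9064

2.906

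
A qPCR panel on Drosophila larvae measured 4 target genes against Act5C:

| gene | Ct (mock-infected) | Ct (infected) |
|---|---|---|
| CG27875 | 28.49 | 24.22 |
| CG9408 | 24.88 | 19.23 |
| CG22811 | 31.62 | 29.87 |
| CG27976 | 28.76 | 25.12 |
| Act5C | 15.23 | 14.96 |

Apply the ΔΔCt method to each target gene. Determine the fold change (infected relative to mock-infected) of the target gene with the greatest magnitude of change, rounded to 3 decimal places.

41.643

CG27875: ΔΔCt = (24.22−14.96) − (28.49−15.23) = 9.26 − 13.26 = -4.00; fold change = 2^4.00 = 16.000
CG9408: ΔΔCt = (19.23−14.96) − (24.88−15.23) = 4.27 − 9.65 = -5.38; fold change = 2^5.38 = 41.643
CG22811: ΔΔCt = (29.87−14.96) − (31.62−15.23) = 14.91 − 16.39 = -1.48; fold change = 2^1.48 = 2.789
CG27976: ΔΔCt = (25.12−14.96) − (28.76−15.23) = 10.16 − 13.53 = -3.37; fold change = 2^3.37 = 10.339
CG9408 has the largest |ΔΔCt| = 5.38.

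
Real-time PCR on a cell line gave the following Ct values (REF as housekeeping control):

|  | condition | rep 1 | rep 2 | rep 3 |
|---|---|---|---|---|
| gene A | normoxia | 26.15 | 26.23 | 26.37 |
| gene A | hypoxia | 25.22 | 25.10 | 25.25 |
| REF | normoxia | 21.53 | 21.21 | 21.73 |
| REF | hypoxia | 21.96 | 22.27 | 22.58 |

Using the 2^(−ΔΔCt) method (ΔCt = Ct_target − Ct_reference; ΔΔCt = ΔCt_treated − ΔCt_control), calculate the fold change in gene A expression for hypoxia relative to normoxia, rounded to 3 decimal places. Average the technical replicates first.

3.580

Mean Ct: gene A normoxia 26.250; gene A hypoxia 25.190; REF normoxia 21.490; REF hypoxia 22.270
ΔCt(normoxia) = 26.250 − 21.490 = 4.760
ΔCt(hypoxia) = 25.190 − 22.270 = 2.920
ΔΔCt = 2.920 − 4.760 = -1.840
Fold change = 2^(−(-1.840)) = 2^1.840 = 3.5801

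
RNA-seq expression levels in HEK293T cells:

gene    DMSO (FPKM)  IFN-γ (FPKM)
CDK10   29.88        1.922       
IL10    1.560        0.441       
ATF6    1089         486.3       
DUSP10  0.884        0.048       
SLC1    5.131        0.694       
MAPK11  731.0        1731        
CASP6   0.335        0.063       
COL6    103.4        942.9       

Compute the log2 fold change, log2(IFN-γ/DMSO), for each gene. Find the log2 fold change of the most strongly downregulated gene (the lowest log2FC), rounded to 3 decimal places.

-4.203

log2(1.922/29.88) = -3.958  (CDK10)
log2(0.441/1.560) = -1.823  (IL10)
log2(486.3/1089) = -1.163  (ATF6)
log2(0.048/0.884) = -4.203  (DUSP10)
log2(0.694/5.131) = -2.886  (SLC1)
log2(1731/731.0) = 1.244  (MAPK11)
log2(0.063/0.335) = -2.411  (CASP6)
log2(942.9/103.4) = 3.189  (COL6)
DUSP10 is most strongly downregulated.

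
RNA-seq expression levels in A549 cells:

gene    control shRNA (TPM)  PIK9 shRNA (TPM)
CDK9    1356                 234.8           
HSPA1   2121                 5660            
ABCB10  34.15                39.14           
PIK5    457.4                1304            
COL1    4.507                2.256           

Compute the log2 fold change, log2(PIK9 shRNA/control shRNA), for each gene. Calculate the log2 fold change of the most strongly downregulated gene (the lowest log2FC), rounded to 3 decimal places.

log2(234.8/1356) = -2.530  (CDK9)
log2(5660/2121) = 1.416  (HSPA1)
log2(39.14/34.15) = 0.197  (ABCB10)
log2(1304/457.4) = 1.511  (PIK5)
log2(2.256/4.507) = -0.998  (COL1)
CDK9 is most strongly downregulated.

-2.530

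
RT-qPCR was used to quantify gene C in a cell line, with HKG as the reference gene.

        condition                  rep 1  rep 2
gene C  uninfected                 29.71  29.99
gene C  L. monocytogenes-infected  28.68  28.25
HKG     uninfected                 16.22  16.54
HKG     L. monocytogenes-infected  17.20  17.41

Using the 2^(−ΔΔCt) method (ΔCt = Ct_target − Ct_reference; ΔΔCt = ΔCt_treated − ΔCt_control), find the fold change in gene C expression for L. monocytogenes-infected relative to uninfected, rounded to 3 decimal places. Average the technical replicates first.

4.959

Mean Ct: gene C uninfected 29.850; gene C L. monocytogenes-infected 28.465; HKG uninfected 16.380; HKG L. monocytogenes-infected 17.305
ΔCt(uninfected) = 29.850 − 16.380 = 13.470
ΔCt(L. monocytogenes-infected) = 28.465 − 17.305 = 11.160
ΔΔCt = 11.160 − 13.470 = -2.310
Fold change = 2^(−(-2.310)) = 2^2.310 = 4.9588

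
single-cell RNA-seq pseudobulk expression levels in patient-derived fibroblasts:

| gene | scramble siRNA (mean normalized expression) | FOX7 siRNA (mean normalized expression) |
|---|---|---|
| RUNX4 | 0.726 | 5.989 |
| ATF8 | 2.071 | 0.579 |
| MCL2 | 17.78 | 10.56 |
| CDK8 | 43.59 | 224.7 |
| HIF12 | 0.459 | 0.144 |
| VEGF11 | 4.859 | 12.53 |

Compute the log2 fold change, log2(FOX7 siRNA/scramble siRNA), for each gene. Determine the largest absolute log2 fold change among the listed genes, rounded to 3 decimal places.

3.044

log2(5.989/0.726) = 3.044  (RUNX4)
log2(0.579/2.071) = -1.839  (ATF8)
log2(10.56/17.78) = -0.752  (MCL2)
log2(224.7/43.59) = 2.366  (CDK8)
log2(0.144/0.459) = -1.672  (HIF12)
log2(12.53/4.859) = 1.367  (VEGF11)
The largest magnitude belongs to RUNX4.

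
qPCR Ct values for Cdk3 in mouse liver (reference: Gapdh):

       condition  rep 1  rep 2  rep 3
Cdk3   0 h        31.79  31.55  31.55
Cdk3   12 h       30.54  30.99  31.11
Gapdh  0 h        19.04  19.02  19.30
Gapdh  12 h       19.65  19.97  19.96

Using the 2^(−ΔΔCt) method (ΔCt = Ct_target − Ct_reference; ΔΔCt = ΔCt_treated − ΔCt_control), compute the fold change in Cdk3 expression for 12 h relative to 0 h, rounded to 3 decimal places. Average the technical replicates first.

2.809

Mean Ct: Cdk3 0 h 31.630; Cdk3 12 h 30.880; Gapdh 0 h 19.120; Gapdh 12 h 19.860
ΔCt(0 h) = 31.630 − 19.120 = 12.510
ΔCt(12 h) = 30.880 − 19.860 = 11.020
ΔΔCt = 11.020 − 12.510 = -1.490
Fold change = 2^(−(-1.490)) = 2^1.490 = 2.8089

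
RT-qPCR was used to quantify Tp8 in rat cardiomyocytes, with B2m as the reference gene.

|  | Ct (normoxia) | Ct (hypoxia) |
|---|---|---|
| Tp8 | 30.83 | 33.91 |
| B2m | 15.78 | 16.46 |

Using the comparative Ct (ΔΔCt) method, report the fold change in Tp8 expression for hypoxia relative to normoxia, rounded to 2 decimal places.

ΔCt(normoxia) = 30.830 − 15.780 = 15.050
ΔCt(hypoxia) = 33.910 − 16.460 = 17.450
ΔΔCt = 17.450 − 15.050 = 2.400
Fold change = 2^(−2.400) = 0.189

0.19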